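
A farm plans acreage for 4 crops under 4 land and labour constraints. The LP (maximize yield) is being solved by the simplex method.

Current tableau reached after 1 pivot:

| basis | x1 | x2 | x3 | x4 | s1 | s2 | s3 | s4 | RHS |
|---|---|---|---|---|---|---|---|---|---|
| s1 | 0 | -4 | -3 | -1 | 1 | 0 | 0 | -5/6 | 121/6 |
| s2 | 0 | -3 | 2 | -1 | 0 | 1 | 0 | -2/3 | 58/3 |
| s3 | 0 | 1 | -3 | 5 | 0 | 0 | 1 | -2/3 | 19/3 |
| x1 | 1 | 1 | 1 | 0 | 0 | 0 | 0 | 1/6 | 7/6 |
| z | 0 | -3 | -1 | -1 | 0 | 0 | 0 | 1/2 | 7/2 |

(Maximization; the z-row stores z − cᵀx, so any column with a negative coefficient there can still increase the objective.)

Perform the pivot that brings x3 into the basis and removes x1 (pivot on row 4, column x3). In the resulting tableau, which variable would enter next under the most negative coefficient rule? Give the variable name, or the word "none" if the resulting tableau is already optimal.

Pivot element 1. New z-row = old z-row − (-1)·(row 4/1).
Updated z-row coefficients: x1: 1, x2: -2, x3: 0, x4: -1, s1: 0, s2: 0, s3: 0, s4: 2/3.
The most negative is -2 in column x2, so x2 would enter next.

x2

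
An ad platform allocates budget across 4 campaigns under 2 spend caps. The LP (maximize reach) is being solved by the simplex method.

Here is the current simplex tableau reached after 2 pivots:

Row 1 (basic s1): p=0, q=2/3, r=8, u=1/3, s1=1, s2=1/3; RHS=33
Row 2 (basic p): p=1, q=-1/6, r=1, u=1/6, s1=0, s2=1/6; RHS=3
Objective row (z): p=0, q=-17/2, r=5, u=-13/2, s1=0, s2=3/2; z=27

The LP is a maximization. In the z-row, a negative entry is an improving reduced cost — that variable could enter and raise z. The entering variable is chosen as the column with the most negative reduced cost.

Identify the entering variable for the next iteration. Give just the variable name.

q

Objective-row coefficients: p: 0, q: -17/2, r: 5, u: -13/2, s1: 0, s2: 3/2.
The most negative is -17/2 in column q, so q enters.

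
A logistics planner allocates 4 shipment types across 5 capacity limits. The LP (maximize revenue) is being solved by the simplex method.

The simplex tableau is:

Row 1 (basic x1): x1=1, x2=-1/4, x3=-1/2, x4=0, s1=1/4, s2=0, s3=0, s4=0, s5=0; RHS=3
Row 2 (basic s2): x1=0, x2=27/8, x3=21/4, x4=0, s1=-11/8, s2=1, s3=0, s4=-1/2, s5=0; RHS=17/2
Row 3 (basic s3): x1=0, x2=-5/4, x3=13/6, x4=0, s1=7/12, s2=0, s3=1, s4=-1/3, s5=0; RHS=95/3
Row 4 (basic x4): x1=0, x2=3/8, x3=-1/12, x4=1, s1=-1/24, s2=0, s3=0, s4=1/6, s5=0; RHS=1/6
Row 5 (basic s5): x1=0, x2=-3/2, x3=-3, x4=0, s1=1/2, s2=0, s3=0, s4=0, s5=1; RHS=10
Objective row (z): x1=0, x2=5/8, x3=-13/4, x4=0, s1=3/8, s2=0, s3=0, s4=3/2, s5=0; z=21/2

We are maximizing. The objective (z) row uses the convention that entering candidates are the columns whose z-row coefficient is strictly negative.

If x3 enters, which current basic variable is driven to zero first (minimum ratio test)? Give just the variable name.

s2

Ratios: row 1 (x1): entry -1/2 ≤ 0, skip; row 2 (s2): (17/2)/(21/4) = 34/21; row 3 (s3): (95/3)/(13/6) = 190/13; row 4 (x4): entry -1/12 ≤ 0, skip; row 5 (s5): entry -3 ≤ 0, skip.
Minimum ratio 34/21 is in the s2 row, so s2 leaves.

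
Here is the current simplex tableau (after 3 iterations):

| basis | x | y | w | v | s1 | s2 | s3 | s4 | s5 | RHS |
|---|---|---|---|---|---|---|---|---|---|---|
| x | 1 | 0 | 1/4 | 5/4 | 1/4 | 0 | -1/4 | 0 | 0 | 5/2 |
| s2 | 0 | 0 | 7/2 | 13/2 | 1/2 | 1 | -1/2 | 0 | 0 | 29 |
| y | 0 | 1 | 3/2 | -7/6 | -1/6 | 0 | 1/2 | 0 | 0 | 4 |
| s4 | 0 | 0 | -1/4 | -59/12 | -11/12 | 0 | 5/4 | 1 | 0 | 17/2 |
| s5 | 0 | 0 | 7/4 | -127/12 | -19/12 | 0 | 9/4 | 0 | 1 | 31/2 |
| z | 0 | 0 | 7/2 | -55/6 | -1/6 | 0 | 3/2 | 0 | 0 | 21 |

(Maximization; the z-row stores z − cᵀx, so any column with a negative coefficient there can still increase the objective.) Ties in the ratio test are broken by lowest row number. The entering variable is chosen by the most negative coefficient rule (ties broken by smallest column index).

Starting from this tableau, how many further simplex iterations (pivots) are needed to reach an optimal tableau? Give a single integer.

2

pivot: v in, x out → z = 118/3
pivot: s3 in, s2 out → z = 46
No improving column remains; optimal.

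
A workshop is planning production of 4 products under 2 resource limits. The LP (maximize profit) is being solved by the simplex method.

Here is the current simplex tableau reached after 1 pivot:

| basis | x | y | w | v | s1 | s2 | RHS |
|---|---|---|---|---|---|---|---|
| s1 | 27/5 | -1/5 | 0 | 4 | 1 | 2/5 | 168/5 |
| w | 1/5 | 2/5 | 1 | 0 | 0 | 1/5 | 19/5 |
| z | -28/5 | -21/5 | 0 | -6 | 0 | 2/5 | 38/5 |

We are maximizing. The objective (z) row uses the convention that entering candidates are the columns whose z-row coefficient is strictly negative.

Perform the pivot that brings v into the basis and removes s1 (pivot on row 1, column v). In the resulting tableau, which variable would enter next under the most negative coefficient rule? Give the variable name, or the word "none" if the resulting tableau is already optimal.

Pivot element 4. New z-row = old z-row − (-6)·(row 1/4).
Updated z-row coefficients: x: 5/2, y: -9/2, w: 0, v: 0, s1: 3/2, s2: 1.
The most negative is -9/2 in column y, so y would enter next.

y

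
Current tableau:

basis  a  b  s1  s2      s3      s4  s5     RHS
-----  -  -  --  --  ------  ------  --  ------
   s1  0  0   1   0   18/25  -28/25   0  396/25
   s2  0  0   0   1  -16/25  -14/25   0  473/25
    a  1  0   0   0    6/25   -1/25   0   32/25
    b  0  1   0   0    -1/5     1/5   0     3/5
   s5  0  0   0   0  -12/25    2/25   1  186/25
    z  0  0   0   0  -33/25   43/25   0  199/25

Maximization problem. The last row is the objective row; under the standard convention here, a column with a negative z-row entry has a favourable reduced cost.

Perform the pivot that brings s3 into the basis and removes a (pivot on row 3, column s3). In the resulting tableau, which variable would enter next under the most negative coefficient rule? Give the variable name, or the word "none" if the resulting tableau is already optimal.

Pivot element 6/25. New z-row = old z-row − (-33/25)·(row 3/(6/25)).
Updated z-row coefficients: a: 11/2, b: 0, s1: 0, s2: 0, s3: 0, s4: 3/2, s5: 0.
No coefficient is strictly negative; the tableau after this pivot is optimal.

none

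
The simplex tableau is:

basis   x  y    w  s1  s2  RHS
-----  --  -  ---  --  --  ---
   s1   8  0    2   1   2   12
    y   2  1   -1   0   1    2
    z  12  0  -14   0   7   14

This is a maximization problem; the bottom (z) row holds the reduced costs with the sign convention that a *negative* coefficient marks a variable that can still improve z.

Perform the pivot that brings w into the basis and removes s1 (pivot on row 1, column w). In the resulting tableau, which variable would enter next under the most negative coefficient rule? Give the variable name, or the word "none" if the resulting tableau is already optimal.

Pivot element 2. New z-row = old z-row − (-14)·(row 1/2).
Updated z-row coefficients: x: 68, y: 0, w: 0, s1: 7, s2: 21.
No coefficient is strictly negative; the tableau after this pivot is optimal.

none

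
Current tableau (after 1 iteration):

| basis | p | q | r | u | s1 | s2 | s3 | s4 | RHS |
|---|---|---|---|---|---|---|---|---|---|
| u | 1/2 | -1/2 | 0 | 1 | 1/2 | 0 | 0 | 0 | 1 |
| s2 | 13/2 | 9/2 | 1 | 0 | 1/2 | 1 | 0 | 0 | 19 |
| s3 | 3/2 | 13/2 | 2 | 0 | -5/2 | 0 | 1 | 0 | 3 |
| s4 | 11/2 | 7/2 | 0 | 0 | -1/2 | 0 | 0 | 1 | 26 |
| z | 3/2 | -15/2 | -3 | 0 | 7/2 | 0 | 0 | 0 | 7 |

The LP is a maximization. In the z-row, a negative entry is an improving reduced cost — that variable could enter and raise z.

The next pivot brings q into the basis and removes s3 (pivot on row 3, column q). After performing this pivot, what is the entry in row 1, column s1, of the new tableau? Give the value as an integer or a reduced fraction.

4/13

Pivot element is row 3, column q: 13/2.
Normalize row 3: new (row 3, s1) = (-5/2)/(13/2) = -5/13.
row 1 ← row 1 − (-1/2)·(new row 3): 1/2 − (-1/2)·(-5/13) = 4/13.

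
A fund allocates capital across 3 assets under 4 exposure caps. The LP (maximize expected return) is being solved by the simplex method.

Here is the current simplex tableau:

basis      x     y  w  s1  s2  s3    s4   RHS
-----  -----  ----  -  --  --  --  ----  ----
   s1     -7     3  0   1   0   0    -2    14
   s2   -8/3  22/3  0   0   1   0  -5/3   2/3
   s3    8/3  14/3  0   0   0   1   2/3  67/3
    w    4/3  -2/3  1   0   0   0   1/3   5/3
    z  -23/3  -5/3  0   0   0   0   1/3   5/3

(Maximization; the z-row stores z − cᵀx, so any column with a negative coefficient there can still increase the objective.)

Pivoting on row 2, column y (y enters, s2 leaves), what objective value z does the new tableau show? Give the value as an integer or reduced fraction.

Minimum ratio for y: (2/3)/(22/3) = 1/11.
z changes by −(z-row coeff of y)·ratio = −(-5/3)·(1/11) = 5/33.
New z = 5/3 + (5/33) = 20/11.

20/11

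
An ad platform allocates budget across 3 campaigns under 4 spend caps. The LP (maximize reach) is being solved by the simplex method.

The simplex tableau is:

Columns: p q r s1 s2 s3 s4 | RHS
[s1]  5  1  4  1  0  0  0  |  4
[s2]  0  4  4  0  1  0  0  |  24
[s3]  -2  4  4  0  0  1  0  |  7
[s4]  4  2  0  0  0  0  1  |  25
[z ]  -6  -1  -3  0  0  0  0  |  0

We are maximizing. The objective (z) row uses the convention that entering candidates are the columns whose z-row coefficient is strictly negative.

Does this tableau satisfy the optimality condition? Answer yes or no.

no

Column p has objective-row coefficient -6, which is negative; an improving pivot exists, so not yet optimal.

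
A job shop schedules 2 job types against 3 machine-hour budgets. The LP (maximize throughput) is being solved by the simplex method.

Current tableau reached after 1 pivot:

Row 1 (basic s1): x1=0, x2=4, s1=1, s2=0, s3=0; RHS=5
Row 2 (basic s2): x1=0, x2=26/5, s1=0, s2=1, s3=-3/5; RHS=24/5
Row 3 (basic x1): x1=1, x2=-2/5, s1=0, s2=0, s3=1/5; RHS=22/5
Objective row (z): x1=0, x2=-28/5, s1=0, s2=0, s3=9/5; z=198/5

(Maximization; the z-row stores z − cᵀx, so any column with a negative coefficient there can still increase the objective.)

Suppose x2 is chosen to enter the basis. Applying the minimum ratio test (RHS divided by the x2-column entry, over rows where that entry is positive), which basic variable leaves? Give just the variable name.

Ratios: row 1 (s1): 5/4 = 5/4; row 2 (s2): (24/5)/(26/5) = 12/13; row 3 (x1): entry -2/5 ≤ 0, skip.
Minimum ratio 12/13 is in the s2 row, so s2 leaves.

s2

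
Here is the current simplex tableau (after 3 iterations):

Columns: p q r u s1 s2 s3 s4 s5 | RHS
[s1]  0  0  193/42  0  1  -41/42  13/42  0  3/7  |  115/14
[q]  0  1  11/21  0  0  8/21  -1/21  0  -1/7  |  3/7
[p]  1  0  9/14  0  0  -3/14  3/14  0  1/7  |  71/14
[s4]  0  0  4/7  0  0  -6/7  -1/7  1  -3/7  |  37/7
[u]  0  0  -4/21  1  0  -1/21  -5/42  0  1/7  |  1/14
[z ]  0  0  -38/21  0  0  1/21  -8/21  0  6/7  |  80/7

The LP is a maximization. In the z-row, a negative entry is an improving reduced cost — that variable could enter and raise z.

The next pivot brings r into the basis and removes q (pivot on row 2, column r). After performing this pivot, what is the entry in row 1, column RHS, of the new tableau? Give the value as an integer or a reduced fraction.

49/11

Pivot element is row 2, column r: 11/21.
Normalize row 2: new (row 2, RHS) = (3/7)/(11/21) = 9/11.
row 1 ← row 1 − (193/42)·(new row 2): 115/14 − (193/42)·(9/11) = 49/11.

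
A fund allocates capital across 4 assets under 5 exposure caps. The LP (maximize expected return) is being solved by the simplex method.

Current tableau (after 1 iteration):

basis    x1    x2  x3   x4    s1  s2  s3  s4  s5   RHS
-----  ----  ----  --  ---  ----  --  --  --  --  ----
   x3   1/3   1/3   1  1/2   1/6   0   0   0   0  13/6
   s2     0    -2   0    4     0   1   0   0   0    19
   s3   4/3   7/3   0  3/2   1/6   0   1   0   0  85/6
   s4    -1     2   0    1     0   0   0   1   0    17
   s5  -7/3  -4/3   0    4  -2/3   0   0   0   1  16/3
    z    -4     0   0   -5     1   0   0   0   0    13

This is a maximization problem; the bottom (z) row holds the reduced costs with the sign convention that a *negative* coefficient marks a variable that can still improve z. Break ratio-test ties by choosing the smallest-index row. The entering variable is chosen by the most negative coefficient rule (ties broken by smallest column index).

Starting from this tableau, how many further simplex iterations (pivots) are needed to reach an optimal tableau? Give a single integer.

pivot: x4 in, s5 out → z = 59/3
pivot: x1 in, x3 out → z = 544/15
pivot: s5 in, x4 out → z = 39
No improving column remains; optimal.

3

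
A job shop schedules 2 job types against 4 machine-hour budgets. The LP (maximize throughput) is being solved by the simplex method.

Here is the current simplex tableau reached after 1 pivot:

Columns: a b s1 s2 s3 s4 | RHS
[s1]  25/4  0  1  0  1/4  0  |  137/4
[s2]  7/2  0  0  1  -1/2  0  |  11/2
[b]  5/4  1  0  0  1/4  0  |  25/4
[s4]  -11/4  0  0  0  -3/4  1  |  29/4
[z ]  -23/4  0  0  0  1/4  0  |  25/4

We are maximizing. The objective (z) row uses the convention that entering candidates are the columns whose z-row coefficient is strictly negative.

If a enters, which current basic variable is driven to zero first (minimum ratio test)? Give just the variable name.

s2

Ratios: row 1 (s1): (137/4)/(25/4) = 137/25; row 2 (s2): (11/2)/(7/2) = 11/7; row 3 (b): (25/4)/(5/4) = 5; row 4 (s4): entry -11/4 ≤ 0, skip.
Minimum ratio 11/7 is in the s2 row, so s2 leaves.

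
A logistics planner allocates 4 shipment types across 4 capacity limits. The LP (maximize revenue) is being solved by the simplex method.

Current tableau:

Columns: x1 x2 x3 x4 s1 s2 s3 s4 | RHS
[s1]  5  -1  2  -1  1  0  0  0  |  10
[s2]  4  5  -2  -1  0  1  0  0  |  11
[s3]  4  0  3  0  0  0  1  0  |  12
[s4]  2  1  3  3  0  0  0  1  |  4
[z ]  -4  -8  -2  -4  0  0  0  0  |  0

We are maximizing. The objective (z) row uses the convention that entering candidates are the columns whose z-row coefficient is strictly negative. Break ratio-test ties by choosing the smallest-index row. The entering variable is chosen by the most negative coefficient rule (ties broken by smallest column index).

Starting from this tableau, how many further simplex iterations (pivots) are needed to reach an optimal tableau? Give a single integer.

2

pivot: x2 in, s2 out → z = 88/5
pivot: x4 in, s4 out → z = 83/4
No improving column remains; optimal.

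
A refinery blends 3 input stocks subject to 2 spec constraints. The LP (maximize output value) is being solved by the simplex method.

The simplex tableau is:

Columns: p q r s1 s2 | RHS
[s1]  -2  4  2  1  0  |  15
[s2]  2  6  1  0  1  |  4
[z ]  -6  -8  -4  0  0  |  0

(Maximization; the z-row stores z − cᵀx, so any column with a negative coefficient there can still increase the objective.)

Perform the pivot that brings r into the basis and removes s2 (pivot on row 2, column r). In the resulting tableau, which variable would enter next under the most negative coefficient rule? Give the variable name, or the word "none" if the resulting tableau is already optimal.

none

Pivot element 1. New z-row = old z-row − (-4)·(row 2/1).
Updated z-row coefficients: p: 2, q: 16, r: 0, s1: 0, s2: 4.
No coefficient is strictly negative; the tableau after this pivot is optimal.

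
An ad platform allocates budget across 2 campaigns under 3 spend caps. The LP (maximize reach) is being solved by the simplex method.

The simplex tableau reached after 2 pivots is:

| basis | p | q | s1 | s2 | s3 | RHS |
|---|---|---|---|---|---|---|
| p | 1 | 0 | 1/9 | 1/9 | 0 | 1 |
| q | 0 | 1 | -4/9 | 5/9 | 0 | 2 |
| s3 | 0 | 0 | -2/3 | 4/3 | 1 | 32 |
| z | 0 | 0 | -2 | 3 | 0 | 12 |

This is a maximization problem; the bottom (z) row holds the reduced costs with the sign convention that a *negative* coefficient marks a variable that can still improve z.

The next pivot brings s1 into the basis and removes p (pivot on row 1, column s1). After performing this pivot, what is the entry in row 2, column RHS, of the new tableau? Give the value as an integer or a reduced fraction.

Pivot element is row 1, column s1: 1/9.
Normalize row 1: new (row 1, RHS) = 1/(1/9) = 9.
row 2 ← row 2 − (-4/9)·(new row 1): 2 − (-4/9)·9 = 6.

6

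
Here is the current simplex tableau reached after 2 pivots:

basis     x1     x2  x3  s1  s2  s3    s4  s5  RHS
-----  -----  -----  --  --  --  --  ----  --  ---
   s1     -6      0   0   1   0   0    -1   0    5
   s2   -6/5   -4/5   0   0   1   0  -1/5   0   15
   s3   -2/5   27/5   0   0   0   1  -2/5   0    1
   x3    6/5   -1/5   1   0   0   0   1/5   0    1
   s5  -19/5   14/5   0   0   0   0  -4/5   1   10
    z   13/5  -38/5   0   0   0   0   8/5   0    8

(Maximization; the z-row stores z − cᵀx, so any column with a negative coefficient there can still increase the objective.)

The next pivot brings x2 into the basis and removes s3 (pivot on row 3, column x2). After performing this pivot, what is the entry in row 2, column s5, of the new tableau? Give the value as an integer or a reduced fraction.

Pivot element is row 3, column x2: 27/5.
Normalize row 3: new (row 3, s5) = 0/(27/5) = 0.
row 2 ← row 2 − (-4/5)·(new row 3): 0 − (-4/5)·0 = 0.

0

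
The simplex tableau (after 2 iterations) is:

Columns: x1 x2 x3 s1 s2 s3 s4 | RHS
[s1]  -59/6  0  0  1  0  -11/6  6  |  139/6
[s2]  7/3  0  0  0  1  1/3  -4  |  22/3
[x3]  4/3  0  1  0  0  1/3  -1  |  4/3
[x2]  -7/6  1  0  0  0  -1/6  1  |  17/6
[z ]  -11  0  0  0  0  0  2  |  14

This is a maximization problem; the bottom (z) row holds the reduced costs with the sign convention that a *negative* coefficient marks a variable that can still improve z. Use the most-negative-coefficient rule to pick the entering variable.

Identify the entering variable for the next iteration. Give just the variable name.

x1

Objective-row coefficients: x1: -11, x2: 0, x3: 0, s1: 0, s2: 0, s3: 0, s4: 2.
The most negative is -11 in column x1, so x1 enters.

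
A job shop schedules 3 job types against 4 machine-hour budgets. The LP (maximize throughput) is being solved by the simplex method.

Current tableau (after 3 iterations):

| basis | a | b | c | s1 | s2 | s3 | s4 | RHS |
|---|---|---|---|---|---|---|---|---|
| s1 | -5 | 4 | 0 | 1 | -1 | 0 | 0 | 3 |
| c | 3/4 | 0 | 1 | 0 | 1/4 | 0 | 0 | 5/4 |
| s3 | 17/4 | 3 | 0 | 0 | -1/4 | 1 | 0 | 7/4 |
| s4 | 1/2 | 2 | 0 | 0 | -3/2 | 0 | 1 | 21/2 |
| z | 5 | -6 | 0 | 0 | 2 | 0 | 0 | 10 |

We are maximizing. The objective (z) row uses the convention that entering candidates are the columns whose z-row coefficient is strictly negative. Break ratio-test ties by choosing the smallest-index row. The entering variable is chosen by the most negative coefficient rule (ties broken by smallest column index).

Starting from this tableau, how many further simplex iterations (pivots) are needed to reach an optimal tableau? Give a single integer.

1

pivot: b in, s3 out → z = 27/2
No improving column remains; optimal.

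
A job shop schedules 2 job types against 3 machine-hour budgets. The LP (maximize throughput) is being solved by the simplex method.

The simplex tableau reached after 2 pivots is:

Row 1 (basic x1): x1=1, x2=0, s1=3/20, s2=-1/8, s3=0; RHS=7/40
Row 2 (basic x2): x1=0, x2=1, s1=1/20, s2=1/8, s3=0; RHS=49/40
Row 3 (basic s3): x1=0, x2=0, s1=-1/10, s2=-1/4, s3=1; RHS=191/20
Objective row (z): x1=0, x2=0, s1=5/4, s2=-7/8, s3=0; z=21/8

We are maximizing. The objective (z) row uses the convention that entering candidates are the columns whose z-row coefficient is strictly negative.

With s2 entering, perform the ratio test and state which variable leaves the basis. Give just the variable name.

x2

Ratios: row 1 (x1): entry -1/8 ≤ 0, skip; row 2 (x2): (49/40)/(1/8) = 49/5; row 3 (s3): entry -1/4 ≤ 0, skip.
Minimum ratio 49/5 is in the x2 row, so x2 leaves.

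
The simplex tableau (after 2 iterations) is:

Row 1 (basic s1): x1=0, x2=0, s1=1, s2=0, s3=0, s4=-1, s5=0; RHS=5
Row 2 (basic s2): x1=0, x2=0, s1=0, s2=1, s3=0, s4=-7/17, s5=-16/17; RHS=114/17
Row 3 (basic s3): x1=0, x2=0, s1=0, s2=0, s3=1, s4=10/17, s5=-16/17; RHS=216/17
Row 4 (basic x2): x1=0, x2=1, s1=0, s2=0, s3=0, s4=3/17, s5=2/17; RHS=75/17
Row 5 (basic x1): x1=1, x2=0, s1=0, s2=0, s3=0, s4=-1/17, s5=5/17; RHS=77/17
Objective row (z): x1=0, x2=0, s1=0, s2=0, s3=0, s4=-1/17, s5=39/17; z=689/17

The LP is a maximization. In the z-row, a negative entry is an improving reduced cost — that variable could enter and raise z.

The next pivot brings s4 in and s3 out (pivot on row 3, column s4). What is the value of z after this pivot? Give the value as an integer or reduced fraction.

Minimum ratio for s4: (216/17)/(10/17) = 108/5.
z changes by −(z-row coeff of s4)·ratio = −(-1/17)·(108/5) = 108/85.
New z = 689/17 + (108/85) = 209/5.

209/5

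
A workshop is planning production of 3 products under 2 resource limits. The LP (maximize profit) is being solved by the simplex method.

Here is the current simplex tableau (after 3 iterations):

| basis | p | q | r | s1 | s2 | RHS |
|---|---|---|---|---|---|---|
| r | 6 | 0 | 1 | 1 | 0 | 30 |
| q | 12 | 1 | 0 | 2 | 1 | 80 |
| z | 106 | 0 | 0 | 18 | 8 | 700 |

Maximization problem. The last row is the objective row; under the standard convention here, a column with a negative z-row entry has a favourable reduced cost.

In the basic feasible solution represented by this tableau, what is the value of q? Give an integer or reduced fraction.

q is basic (row 2); its value is the RHS of that row: 80.

80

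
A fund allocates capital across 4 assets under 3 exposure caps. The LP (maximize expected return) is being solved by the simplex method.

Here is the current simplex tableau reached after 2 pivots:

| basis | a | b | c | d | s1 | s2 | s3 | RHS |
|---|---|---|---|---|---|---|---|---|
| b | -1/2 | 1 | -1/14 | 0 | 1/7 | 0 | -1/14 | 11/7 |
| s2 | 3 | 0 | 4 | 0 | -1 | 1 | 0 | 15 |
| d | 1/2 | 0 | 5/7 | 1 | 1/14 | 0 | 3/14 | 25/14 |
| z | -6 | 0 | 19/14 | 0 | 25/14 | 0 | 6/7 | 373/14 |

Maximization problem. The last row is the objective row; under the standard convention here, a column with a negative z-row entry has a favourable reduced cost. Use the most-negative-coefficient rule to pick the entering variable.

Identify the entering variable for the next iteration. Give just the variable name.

a

Objective-row coefficients: a: -6, b: 0, c: 19/14, d: 0, s1: 25/14, s2: 0, s3: 6/7.
The most negative is -6 in column a, so a enters.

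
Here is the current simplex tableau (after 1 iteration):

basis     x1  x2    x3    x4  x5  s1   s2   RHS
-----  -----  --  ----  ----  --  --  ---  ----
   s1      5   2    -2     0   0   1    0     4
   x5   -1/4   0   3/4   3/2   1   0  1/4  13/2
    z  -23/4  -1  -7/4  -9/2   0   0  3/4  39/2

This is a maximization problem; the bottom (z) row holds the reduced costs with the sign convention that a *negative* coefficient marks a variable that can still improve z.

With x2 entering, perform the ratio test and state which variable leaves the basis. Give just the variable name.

Ratios: row 1 (s1): 4/2 = 2; row 2 (x5): entry 0 ≤ 0, skip.
Minimum ratio 2 is in the s1 row, so s1 leaves.

s1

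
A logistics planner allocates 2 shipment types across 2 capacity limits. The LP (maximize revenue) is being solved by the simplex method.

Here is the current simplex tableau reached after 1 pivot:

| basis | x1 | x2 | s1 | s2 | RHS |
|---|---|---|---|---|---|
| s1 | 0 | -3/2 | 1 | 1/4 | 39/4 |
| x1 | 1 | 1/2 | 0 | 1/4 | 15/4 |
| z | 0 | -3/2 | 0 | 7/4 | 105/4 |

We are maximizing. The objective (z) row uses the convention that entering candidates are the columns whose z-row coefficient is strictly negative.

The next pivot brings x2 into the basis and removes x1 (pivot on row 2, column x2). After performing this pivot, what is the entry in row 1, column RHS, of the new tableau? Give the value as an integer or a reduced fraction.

Pivot element is row 2, column x2: 1/2.
Normalize row 2: new (row 2, RHS) = (15/4)/(1/2) = 15/2.
row 1 ← row 1 − (-3/2)·(new row 2): 39/4 − (-3/2)·(15/2) = 21.

21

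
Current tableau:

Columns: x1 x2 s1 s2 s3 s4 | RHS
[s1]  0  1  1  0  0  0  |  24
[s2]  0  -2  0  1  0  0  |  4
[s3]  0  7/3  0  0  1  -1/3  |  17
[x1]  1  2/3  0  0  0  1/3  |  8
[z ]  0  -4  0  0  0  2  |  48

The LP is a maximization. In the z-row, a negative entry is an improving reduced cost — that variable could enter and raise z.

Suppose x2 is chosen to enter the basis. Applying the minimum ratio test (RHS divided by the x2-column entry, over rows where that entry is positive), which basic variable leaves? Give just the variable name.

Ratios: row 1 (s1): 24/1 = 24; row 2 (s2): entry -2 ≤ 0, skip; row 3 (s3): 17/(7/3) = 51/7; row 4 (x1): 8/(2/3) = 12.
Minimum ratio 51/7 is in the s3 row, so s3 leaves.

s3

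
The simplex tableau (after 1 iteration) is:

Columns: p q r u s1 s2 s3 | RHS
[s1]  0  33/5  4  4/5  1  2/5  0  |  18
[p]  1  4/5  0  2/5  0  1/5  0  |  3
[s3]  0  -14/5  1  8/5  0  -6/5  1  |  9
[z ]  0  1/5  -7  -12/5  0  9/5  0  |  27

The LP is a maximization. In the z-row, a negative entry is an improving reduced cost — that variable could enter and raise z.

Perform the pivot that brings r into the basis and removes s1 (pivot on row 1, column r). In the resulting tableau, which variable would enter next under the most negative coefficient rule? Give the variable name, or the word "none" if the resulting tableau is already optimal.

u

Pivot element 4. New z-row = old z-row − (-7)·(row 1/4).
Updated z-row coefficients: p: 0, q: 47/4, r: 0, u: -1, s1: 7/4, s2: 5/2, s3: 0.
The most negative is -1 in column u, so u would enter next.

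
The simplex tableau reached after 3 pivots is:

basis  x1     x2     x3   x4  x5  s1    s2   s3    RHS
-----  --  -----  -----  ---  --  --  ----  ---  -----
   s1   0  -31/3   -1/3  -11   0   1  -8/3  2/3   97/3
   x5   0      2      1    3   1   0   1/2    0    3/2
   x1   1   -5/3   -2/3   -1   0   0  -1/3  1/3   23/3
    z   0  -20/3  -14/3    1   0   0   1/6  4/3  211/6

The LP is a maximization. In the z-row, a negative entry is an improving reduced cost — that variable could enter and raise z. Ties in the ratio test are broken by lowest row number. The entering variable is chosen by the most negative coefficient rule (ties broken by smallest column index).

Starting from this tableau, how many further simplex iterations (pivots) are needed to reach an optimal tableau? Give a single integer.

pivot: x2 in, x5 out → z = 241/6
pivot: x3 in, x2 out → z = 253/6
No improving column remains; optimal.

2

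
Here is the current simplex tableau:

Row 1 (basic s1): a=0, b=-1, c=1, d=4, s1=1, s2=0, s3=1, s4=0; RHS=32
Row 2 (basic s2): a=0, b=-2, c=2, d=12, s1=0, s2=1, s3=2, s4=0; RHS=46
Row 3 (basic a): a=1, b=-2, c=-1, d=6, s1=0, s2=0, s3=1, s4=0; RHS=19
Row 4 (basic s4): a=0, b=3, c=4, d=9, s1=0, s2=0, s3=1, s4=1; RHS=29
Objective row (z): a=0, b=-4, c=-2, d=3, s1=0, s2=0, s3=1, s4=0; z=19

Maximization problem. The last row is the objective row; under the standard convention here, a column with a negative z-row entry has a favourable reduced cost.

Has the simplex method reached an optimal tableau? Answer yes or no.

Column b has objective-row coefficient -4, which is negative; an improving pivot exists, so not yet optimal.

no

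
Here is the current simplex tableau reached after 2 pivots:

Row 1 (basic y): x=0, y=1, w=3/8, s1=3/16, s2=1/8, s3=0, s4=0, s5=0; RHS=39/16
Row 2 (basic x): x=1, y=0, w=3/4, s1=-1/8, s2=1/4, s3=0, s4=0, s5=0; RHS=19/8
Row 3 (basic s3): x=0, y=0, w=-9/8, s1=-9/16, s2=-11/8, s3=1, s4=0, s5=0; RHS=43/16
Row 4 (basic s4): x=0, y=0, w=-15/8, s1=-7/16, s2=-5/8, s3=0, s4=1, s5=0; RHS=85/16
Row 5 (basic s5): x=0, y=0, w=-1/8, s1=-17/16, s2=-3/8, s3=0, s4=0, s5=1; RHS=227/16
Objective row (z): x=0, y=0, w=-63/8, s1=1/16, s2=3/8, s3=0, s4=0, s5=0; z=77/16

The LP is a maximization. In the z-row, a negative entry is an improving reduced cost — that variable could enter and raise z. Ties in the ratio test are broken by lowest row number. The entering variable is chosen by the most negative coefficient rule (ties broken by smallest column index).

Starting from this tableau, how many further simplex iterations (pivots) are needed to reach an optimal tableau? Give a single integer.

pivot: w in, x out → z = 119/4
pivot: s1 in, y out → z = 36
No improving column remains; optimal.

2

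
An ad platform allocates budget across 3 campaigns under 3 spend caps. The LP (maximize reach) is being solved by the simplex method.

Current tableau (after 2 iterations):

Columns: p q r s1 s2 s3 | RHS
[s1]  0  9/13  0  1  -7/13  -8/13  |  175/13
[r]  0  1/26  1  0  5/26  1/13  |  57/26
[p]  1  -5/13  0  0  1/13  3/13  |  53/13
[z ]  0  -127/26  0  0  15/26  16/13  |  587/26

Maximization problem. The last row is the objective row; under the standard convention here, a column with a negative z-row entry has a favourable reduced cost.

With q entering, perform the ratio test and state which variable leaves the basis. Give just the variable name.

Ratios: row 1 (s1): (175/13)/(9/13) = 175/9; row 2 (r): (57/26)/(1/26) = 57; row 3 (p): entry -5/13 ≤ 0, skip.
Minimum ratio 175/9 is in the s1 row, so s1 leaves.

s1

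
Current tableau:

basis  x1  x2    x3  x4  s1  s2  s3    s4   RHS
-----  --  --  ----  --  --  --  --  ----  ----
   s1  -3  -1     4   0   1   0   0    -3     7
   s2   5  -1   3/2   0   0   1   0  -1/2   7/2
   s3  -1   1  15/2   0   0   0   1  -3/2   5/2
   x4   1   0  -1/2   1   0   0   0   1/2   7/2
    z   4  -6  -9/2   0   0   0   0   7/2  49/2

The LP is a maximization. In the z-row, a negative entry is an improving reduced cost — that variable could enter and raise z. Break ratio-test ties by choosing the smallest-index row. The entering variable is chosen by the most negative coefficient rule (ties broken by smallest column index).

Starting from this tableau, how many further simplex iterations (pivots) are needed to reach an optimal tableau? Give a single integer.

pivot: x2 in, s3 out → z = 79/2
pivot: s4 in, x4 out → z = 78
No improving column remains; optimal.

2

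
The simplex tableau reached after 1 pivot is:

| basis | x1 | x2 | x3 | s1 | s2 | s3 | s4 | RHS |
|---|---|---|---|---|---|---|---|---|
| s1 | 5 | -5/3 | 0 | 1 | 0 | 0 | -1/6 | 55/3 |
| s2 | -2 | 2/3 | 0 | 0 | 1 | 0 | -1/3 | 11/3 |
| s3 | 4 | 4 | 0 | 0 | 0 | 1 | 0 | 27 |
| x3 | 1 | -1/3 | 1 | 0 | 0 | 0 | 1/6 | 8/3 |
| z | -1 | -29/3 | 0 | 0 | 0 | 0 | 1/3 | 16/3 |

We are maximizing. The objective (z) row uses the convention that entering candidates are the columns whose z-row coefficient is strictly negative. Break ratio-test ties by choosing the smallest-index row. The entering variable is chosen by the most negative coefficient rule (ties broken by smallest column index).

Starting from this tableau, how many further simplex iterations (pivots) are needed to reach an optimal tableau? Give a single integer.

3

pivot: x2 in, s2 out → z = 117/2
pivot: x1 in, s3 out → z = 543/8
pivot: s4 in, x1 out → z = 279/4
No improving column remains; optimal.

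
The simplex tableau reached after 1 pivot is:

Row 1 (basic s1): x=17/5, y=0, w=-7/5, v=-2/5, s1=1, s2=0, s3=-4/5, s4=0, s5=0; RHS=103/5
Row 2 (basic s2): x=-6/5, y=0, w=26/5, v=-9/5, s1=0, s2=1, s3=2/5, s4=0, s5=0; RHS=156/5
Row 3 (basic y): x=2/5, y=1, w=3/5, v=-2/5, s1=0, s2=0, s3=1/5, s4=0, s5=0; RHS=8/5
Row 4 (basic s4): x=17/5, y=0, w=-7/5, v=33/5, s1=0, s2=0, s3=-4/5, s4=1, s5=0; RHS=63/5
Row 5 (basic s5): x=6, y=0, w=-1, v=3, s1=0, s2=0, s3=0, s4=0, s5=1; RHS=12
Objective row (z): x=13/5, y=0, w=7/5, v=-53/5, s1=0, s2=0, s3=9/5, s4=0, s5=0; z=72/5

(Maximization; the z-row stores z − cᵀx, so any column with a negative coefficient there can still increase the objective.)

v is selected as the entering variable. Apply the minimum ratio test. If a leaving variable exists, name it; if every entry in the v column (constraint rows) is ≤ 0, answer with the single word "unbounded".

Ratios: row 1 (s1): entry -2/5 ≤ 0, skip; row 2 (s2): entry -9/5 ≤ 0, skip; row 3 (y): entry -2/5 ≤ 0, skip; row 4 (s4): (63/5)/(33/5) = 21/11; row 5 (s5): 12/3 = 4.
Minimum ratio is in the s4 row, so s4 leaves.

s4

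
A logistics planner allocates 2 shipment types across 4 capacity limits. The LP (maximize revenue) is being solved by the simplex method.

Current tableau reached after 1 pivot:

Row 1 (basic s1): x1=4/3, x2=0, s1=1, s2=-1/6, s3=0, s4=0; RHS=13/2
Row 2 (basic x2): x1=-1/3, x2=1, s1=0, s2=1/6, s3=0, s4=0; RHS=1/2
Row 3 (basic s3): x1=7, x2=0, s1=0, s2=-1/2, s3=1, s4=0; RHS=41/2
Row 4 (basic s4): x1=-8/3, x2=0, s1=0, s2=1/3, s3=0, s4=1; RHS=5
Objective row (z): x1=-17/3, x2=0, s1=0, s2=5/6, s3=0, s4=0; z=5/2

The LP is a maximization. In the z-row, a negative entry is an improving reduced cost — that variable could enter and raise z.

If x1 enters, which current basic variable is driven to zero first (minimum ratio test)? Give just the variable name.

s3

Ratios: row 1 (s1): (13/2)/(4/3) = 39/8; row 2 (x2): entry -1/3 ≤ 0, skip; row 3 (s3): (41/2)/7 = 41/14; row 4 (s4): entry -8/3 ≤ 0, skip.
Minimum ratio 41/14 is in the s3 row, so s3 leaves.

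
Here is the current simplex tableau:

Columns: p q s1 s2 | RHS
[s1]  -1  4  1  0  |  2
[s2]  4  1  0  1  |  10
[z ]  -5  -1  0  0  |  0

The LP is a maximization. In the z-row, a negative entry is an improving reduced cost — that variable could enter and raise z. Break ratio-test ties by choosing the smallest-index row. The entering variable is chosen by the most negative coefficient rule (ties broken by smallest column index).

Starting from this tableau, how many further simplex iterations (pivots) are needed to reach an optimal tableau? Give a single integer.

pivot: p in, s2 out → z = 25/2
No improving column remains; optimal.

1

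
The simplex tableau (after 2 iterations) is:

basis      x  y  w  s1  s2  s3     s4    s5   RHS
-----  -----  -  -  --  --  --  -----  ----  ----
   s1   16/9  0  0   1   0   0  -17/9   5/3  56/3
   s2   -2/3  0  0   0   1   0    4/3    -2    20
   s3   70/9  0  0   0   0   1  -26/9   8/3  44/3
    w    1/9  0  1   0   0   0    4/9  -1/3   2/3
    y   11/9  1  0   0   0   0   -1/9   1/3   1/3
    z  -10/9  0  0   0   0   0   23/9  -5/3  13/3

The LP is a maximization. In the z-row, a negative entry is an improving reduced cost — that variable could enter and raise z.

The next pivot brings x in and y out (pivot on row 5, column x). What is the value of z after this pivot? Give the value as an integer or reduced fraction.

Minimum ratio for x: (1/3)/(11/9) = 3/11.
z changes by −(z-row coeff of x)·ratio = −(-10/9)·(3/11) = 10/33.
New z = 13/3 + (10/33) = 51/11.

51/11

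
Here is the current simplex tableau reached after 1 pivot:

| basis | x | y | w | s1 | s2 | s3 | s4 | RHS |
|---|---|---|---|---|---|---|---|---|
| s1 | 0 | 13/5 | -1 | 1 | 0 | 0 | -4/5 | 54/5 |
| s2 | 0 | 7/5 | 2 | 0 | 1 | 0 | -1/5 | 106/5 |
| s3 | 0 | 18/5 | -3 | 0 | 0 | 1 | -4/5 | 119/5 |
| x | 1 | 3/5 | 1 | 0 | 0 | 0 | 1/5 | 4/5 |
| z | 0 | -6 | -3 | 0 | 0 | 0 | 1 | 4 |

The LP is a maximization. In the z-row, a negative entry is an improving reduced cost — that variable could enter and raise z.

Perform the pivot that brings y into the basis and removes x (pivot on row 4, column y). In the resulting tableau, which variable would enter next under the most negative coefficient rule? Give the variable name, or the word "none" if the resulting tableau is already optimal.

none

Pivot element 3/5. New z-row = old z-row − (-6)·(row 4/(3/5)).
Updated z-row coefficients: x: 10, y: 0, w: 7, s1: 0, s2: 0, s3: 0, s4: 3.
No coefficient is strictly negative; the tableau after this pivot is optimal.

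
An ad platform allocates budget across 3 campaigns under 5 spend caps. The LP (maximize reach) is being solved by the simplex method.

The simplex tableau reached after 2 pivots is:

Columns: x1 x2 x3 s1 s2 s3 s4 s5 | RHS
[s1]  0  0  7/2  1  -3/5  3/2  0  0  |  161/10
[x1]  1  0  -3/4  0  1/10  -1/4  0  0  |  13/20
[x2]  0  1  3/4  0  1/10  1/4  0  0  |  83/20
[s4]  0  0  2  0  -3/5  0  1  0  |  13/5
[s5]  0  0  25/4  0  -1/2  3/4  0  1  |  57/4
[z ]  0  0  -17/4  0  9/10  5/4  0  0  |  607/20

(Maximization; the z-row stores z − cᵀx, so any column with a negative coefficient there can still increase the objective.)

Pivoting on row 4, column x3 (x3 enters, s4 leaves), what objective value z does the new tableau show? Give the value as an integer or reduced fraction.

Minimum ratio for x3: (13/5)/2 = 13/10.
z changes by −(z-row coeff of x3)·ratio = −(-17/4)·(13/10) = 221/40.
New z = 607/20 + (221/40) = 287/8.

287/8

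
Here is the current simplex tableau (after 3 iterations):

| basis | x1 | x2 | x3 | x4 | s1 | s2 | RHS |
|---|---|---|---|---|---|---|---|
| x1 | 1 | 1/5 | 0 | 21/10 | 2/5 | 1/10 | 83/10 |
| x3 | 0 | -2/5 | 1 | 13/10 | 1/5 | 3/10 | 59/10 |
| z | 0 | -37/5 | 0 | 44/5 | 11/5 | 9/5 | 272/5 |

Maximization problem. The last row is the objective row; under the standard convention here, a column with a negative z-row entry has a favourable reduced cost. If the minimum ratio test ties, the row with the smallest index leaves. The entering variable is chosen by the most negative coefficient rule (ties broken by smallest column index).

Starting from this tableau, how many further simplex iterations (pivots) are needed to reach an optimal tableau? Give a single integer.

1

pivot: x2 in, x1 out → z = 723/2
No improving column remains; optimal.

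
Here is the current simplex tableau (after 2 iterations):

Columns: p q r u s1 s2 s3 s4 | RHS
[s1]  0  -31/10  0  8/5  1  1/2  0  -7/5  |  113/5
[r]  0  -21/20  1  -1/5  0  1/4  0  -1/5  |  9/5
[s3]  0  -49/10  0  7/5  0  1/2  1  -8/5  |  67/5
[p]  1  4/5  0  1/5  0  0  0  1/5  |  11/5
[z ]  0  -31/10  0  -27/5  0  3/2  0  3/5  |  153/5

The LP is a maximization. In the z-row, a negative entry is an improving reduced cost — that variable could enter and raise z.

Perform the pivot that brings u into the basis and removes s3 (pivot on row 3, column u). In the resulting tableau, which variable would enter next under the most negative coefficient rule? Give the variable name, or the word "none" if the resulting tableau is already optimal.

Pivot element 7/5. New z-row = old z-row − (-27/5)·(row 3/(7/5)).
Updated z-row coefficients: p: 0, q: -22, r: 0, u: 0, s1: 0, s2: 24/7, s3: 27/7, s4: -39/7.
The most negative is -22 in column q, so q would enter next.

q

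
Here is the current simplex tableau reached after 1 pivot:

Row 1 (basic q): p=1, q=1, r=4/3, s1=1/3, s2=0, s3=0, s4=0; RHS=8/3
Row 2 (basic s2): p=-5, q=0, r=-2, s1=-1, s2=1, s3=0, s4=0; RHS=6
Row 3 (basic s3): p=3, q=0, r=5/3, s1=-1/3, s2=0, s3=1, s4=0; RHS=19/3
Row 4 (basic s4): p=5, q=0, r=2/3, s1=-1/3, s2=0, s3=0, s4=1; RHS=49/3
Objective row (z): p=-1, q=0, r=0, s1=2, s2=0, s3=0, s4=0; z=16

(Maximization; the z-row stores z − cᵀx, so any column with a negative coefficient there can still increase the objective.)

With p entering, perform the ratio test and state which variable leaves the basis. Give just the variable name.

s3

Ratios: row 1 (q): (8/3)/1 = 8/3; row 2 (s2): entry -5 ≤ 0, skip; row 3 (s3): (19/3)/3 = 19/9; row 4 (s4): (49/3)/5 = 49/15.
Minimum ratio 19/9 is in the s3 row, so s3 leaves.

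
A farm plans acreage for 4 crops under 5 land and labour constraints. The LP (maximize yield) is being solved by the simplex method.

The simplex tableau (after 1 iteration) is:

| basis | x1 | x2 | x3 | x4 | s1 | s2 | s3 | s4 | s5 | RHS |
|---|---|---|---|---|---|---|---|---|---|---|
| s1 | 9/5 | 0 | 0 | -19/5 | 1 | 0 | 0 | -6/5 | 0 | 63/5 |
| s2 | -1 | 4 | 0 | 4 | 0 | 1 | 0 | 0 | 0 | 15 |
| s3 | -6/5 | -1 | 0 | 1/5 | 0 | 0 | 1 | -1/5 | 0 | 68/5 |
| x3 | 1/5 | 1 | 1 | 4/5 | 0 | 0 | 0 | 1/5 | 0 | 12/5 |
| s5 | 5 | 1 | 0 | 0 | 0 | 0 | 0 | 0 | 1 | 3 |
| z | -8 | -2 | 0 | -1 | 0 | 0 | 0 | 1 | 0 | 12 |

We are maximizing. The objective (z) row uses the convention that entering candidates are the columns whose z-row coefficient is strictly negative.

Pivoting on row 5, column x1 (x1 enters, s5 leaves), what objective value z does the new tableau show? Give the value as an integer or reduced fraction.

Minimum ratio for x1: 3/5 = 3/5.
z changes by −(z-row coeff of x1)·ratio = −(-8)·(3/5) = 24/5.
New z = 12 + (24/5) = 84/5.

84/5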